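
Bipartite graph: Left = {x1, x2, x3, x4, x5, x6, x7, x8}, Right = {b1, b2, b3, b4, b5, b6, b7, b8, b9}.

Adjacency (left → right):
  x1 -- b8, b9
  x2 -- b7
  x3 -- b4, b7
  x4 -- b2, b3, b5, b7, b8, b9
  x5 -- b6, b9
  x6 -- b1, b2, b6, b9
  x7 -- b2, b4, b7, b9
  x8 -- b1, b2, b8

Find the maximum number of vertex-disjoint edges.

For example, pair x1→b9, x2→b7, x3→b4, x4→b5, x5→b6, x6→b1, x7→b2, x8→b8.
All 8 left vertices are matched, so no larger matching exists.

8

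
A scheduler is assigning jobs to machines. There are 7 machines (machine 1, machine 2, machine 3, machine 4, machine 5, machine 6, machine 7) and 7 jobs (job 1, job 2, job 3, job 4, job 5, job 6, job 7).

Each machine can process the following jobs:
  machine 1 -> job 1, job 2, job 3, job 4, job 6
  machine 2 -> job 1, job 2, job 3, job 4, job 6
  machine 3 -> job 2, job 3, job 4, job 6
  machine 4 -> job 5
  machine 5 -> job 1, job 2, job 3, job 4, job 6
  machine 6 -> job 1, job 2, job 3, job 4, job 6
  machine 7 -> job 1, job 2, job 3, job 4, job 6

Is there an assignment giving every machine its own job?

No

The set {machine 1, machine 2, machine 3, machine 5, machine 6, machine 7} has only 5 neighbours ({job 1, job 2, job 3, job 4, job 6}), so by Hall's theorem at most 6 of the 7 machines can be matched.
Hence no matching covers every machine.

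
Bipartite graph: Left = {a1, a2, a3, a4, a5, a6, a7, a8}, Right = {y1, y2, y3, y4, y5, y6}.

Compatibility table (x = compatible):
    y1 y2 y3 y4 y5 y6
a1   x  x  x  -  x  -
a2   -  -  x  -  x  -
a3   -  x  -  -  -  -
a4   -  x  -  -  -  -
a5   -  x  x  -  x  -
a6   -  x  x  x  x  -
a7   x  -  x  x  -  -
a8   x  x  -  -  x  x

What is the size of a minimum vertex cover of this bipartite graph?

6

{a8, y1, y2, y3, y4, y5} is a vertex cover of size 6: every edge has an endpoint in this set.
No smaller cover exists because a1–y1, a2–y5, a3–y2, a5–y3, a6–y4, a8–y6 is a matching of size 6, and a cover must include an endpoint of each of these disjoint edges (König's theorem).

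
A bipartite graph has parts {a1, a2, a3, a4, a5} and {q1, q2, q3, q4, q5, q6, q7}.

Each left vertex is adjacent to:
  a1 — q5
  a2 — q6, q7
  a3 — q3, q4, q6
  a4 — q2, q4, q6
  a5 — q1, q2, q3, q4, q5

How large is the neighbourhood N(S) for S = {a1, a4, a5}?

6

The union of neighbours of {a1, a4, a5} is {q1, q2, q3, q4, q5, q6}, which has 6 elements.
Since |N(S)| = 6 ≥ |S| = 3, Hall's condition holds for this subset.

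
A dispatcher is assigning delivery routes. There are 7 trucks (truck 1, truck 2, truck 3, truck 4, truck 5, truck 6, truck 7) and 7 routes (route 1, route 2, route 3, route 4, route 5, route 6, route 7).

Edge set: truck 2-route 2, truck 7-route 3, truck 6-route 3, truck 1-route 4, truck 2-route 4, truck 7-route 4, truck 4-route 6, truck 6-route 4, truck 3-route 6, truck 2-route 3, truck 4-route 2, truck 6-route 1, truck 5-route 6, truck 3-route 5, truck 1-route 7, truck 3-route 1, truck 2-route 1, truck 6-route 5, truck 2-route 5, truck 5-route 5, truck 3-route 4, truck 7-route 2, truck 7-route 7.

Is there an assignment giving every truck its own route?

For example, pair truck 1-route 4, truck 2-route 2, truck 3-route 1, truck 4-route 6, truck 5-route 5, truck 6-route 3, truck 7-route 7.
All 7 trucks are covered.

Yes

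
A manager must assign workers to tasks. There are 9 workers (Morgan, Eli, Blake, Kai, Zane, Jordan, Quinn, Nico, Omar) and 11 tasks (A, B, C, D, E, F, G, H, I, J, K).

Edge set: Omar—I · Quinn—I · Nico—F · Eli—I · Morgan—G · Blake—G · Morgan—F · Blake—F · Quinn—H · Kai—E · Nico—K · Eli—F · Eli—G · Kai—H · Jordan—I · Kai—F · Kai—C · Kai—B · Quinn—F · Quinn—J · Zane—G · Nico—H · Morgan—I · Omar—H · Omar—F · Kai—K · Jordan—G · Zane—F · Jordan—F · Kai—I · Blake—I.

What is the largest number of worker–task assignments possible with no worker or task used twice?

7

One maximum matching: Morgan-I, Eli-G, Blake-F, Kai-E, Quinn-J, Nico-K, Omar-H.
The set {Morgan, Eli, Blake, Zane, Jordan} has only 3 neighbours ({F, G, I}), so by Hall's theorem at most 7 of the 9 workers can be matched.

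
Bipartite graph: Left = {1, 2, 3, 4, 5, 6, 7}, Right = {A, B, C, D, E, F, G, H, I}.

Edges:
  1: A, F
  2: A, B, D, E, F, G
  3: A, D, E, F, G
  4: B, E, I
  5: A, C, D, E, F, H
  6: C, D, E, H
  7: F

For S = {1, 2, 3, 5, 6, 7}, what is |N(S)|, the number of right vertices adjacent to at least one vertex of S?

The union of neighbours of {1, 2, 3, 5, 6, 7} is {A, B, C, D, E, F, G, H}, which has 8 elements.
Since |N(S)| = 8 ≥ |S| = 6, Hall's condition holds for this subset.

8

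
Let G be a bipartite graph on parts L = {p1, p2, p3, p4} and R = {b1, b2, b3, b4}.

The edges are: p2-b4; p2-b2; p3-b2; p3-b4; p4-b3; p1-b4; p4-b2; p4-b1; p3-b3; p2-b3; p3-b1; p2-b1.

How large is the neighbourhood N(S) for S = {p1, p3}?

The union of neighbours of {p1, p3} is {b1, b2, b3, b4}, which has 4 elements.
Since |N(S)| = 4 ≥ |S| = 2, Hall's condition holds for this subset.

4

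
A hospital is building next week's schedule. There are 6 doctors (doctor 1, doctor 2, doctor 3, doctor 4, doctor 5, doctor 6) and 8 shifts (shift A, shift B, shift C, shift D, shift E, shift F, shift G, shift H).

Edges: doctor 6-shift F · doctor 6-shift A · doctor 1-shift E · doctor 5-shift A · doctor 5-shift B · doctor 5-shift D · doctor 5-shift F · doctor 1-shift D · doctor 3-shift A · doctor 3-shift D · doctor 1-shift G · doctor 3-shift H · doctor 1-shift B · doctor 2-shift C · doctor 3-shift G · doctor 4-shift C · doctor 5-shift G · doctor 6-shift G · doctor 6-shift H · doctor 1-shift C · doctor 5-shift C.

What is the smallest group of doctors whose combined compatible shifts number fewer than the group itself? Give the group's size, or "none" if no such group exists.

2

Take S = {doctor 2, doctor 4}. Its neighbourhood is {shift C}, so |N(S)| = 1 < |S| = 2.
No single vertex violates Hall's condition since each has at least one neighbour, so 2 is the minimum.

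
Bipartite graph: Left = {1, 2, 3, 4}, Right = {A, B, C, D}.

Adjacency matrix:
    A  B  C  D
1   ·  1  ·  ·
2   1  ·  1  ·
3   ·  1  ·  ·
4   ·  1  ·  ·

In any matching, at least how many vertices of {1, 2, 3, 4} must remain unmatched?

2

One maximum matching: 1-B, 2-C.
The set {1, 3, 4} has only 1 neighbour ({B}), so by Hall's theorem at most 2 of the 4 left vertices can be matched.
That matches 2 of the 4, leaving 2 unmatched; no matching can do better.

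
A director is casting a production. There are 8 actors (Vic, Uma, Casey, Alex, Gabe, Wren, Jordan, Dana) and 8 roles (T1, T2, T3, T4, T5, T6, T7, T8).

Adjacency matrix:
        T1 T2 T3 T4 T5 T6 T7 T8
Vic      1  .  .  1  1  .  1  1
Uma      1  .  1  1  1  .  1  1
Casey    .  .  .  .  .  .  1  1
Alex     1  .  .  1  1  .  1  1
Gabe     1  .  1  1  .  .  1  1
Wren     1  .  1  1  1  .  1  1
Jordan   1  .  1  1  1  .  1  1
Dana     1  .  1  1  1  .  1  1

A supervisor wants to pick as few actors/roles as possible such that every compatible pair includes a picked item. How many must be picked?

6

The 6 edges Vic–T1, Uma–T3, Casey–T8, Alex–T5, Gabe–T4, Wren–T7 form a matching, so any vertex cover needs at least 6 vertices (one per matched edge).
Conversely {T1, T3, T4, T5, T7, T8} meets every edge and has exactly 6 vertices, so 6 is optimal.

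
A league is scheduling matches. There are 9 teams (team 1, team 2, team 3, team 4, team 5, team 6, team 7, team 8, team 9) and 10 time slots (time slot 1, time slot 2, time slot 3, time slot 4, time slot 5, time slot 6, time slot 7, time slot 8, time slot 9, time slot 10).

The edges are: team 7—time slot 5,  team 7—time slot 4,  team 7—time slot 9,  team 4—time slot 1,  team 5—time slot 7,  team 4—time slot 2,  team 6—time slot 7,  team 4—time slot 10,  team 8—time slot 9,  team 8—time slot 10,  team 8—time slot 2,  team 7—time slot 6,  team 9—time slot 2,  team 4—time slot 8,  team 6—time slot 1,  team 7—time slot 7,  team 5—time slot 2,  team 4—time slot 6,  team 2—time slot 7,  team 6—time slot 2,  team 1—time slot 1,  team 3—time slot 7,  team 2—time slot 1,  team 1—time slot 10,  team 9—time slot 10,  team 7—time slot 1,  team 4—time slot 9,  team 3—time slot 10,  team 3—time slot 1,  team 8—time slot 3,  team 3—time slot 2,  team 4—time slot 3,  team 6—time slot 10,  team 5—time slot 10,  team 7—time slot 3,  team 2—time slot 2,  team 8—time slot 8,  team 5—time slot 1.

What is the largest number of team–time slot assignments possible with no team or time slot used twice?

For example, pair team 1→time slot 1, team 2→time slot 7, team 3→time slot 2, team 4→time slot 3, team 5→time slot 10, team 7→time slot 5, team 8→time slot 8.
The set {team 1, team 2, team 3, team 5, team 6, team 9} has only 4 neighbours ({time slot 1, time slot 10, time slot 2, time slot 7}), so by Hall's theorem at most 7 of the 9 teams can be matched.

7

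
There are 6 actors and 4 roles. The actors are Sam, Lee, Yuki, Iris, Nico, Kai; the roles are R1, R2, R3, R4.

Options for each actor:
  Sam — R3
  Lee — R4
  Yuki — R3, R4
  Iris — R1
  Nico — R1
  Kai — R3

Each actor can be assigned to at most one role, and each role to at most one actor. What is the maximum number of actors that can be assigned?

3

For example, pair Sam–R3, Lee–R4, Iris–R1.
The set {Sam, Lee, Yuki, Iris, Nico, Kai} has only 3 neighbours ({R1, R3, R4}), so by Hall's theorem at most 3 of the 6 actors can be matched.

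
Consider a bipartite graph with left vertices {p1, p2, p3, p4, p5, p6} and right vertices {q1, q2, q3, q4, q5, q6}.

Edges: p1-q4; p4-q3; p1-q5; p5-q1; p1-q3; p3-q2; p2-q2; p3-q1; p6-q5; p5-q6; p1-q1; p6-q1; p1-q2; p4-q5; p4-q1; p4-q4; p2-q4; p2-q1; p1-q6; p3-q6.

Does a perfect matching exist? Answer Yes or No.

Yes

One maximum matching: p1→q3, p2→q1, p3→q2, p4→q4, p5→q6, p6→q5.
Every left vertex is matched, so this is a perfect matching.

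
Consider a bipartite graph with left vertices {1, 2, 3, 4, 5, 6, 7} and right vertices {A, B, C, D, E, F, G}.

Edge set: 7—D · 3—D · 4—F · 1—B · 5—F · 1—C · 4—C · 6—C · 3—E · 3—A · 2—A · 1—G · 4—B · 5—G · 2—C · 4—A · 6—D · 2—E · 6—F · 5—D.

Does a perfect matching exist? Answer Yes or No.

One maximum matching: 1–G, 2–E, 3–A, 4–B, 5–F, 6–C, 7–D.
Every left vertex is matched, so this is a perfect matching.

Yes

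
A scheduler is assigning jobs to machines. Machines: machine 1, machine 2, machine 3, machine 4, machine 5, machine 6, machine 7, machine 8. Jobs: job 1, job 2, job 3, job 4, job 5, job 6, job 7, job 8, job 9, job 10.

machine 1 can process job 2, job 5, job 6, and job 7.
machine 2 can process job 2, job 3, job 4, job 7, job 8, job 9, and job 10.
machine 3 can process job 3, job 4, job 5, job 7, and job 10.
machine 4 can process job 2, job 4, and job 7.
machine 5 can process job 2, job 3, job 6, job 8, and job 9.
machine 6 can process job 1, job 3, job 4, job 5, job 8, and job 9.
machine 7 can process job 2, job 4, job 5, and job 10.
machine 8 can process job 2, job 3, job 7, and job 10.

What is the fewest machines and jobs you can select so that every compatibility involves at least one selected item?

The 8 edges machine 1–job 6, machine 2–job 9, machine 3–job 3, machine 4–job 7, machine 5–job 8, machine 6–job 5, machine 7–job 4, machine 8–job 2 form a matching, so any vertex cover needs at least 8 vertices (one per matched edge).
Conversely {machine 1, machine 2, machine 3, machine 4, machine 5, machine 6, machine 7, machine 8} meets every edge and has exactly 8 vertices, so 8 is optimal.

8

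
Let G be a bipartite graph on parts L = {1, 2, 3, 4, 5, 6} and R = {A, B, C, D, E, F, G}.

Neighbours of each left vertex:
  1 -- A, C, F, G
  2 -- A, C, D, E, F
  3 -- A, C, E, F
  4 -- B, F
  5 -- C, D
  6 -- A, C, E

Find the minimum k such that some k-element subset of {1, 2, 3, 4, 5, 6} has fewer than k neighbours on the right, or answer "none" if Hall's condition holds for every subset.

none

A matching saturating every left vertex exists, for instance 1→F, 2→A, 3→C, 4→B, 5→D, 6→E.
By Hall's marriage theorem, this means |N(S)| ≥ |S| for every subset S, so no violating subset exists.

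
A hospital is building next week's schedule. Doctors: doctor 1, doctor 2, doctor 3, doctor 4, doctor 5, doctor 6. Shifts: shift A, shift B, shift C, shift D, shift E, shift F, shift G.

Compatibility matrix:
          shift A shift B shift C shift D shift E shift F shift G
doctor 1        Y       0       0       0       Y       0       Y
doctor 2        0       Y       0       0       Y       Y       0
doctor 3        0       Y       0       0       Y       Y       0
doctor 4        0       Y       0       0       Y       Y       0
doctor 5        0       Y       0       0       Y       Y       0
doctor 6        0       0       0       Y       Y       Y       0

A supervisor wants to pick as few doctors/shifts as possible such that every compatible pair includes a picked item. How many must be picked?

The 5 edges doctor 1–shift G, doctor 2–shift B, doctor 3–shift F, doctor 4–shift E, doctor 6–shift D form a matching, so any vertex cover needs at least 5 vertices (one per matched edge).
Conversely {doctor 1, doctor 6, shift B, shift E, shift F} meets every edge and has exactly 5 vertices, so 5 is optimal.

5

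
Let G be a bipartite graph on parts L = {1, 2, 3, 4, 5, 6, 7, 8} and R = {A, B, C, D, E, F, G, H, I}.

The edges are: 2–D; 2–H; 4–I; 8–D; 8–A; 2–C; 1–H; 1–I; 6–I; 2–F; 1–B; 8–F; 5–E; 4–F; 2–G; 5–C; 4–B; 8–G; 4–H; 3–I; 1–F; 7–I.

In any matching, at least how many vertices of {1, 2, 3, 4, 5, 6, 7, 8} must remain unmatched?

2

One maximum matching: 1→B, 2→G, 3→I, 4→H, 5→E, 8→F.
The set {3, 6, 7} has only 1 neighbour ({I}), so by Hall's theorem at most 6 of the 8 left vertices can be matched.
That matches 6 of the 8, leaving 2 unmatched; no matching can do better.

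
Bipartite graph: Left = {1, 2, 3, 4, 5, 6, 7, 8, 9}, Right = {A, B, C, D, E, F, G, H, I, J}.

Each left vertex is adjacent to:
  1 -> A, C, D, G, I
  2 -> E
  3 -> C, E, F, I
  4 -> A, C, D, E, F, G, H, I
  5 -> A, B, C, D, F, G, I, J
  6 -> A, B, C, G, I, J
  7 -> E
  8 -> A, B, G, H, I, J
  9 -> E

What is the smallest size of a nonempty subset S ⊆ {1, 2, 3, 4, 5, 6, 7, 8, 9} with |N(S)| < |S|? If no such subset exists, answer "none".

Take S = {2, 7}. Its neighbourhood is {E}, so |N(S)| = 1 < |S| = 2.
No single vertex violates Hall's condition since each has at least one neighbour, so 2 is the minimum.

2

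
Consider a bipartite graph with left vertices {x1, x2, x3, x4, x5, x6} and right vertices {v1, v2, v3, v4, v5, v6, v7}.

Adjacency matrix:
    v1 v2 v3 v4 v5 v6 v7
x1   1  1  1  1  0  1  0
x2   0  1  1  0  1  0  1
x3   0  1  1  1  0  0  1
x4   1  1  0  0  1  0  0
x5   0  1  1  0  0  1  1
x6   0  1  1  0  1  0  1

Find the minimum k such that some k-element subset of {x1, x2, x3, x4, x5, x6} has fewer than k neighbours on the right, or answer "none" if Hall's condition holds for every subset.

A matching saturating every left vertex exists, for instance x1→v6, x2→v3, x3→v4, x4→v1, x5→v7, x6→v2.
By Hall's marriage theorem, this means |N(S)| ≥ |S| for every subset S, so no violating subset exists.

none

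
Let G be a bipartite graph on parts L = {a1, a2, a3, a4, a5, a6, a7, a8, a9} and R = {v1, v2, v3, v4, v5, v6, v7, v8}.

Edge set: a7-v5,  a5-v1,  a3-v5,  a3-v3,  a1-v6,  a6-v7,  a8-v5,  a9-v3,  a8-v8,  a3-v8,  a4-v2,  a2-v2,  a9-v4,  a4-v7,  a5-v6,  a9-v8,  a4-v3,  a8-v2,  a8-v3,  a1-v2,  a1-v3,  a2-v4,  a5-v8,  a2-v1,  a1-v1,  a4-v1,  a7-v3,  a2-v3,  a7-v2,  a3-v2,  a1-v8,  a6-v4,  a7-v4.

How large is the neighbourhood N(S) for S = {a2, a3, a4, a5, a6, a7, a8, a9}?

8

The union of neighbours of {a2, a3, a4, a5, a6, a7, a8, a9} is {v1, v2, v3, v4, v5, v6, v7, v8}, which has 8 elements.
Since |N(S)| = 8 ≥ |S| = 8, Hall's condition holds for this subset.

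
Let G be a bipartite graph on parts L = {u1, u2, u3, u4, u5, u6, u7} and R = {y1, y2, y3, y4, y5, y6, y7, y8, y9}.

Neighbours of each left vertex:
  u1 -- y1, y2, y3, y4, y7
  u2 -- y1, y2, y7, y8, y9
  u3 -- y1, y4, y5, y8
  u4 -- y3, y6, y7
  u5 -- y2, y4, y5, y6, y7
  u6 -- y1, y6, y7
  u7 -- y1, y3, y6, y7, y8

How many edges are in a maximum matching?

7

A valid assignment of size 7: u1→y2, u2→y9, u3→y4, u4→y3, u5→y7, u6→y1, u7→y6.
All 7 left vertices are matched, so no larger matching exists.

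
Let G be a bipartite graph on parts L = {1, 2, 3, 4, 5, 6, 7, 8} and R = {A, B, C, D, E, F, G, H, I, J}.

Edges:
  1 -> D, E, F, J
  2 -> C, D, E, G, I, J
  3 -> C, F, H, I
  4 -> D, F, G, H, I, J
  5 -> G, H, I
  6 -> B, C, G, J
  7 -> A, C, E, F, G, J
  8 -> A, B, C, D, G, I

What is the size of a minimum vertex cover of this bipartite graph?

8

{1, 2, 3, 4, 5, 6, 7, 8} is a vertex cover of size 8: every edge has an endpoint in this set.
No smaller cover exists because 1–E, 2–J, 3–C, 4–F, 5–H, 6–B, 7–A, 8–G is a matching of size 8, and a cover must include an endpoint of each of these disjoint edges (König's theorem).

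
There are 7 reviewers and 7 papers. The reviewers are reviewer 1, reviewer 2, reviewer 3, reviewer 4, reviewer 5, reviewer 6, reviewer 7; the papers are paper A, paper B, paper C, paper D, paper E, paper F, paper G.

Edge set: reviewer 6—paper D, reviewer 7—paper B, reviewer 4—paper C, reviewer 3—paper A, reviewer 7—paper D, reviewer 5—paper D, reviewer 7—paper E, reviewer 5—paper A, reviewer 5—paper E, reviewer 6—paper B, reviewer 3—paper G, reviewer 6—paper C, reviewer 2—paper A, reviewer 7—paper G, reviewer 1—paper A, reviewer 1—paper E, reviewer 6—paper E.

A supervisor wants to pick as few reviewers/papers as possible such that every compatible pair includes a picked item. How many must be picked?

6

The 6 edges reviewer 1–paper E, reviewer 2–paper A, reviewer 3–paper G, reviewer 4–paper C, reviewer 5–paper D, reviewer 6–paper B form a matching, so any vertex cover needs at least 6 vertices (one per matched edge).
Conversely {paper A, paper B, paper C, paper D, paper E, paper G} meets every edge and has exactly 6 vertices, so 6 is optimal.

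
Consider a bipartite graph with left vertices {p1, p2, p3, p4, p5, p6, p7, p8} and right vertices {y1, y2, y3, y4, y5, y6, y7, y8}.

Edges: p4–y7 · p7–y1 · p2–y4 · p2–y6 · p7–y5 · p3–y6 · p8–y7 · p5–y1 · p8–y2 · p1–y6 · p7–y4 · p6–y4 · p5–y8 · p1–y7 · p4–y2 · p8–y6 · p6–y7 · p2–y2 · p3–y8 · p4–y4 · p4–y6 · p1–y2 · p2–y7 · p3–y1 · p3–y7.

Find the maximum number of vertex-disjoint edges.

7

One maximum matching: p1→y6, p2→y4, p3→y1, p4→y2, p5→y8, p6→y7, p7→y5.
The set {p1, p2, p4, p6, p8} has only 4 neighbours ({y2, y4, y6, y7}), so by Hall's theorem at most 7 of the 8 left vertices can be matched.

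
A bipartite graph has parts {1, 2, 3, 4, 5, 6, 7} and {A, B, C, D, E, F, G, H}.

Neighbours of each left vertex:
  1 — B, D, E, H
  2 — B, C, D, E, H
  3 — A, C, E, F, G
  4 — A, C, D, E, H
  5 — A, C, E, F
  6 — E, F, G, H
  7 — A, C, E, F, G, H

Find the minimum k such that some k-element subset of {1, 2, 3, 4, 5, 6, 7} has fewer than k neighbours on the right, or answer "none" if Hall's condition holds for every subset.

none

A matching saturating every left vertex exists, for instance 1→B, 2→H, 3→A, 4→E, 5→C, 6→F, 7→G.
By Hall's marriage theorem, this means |N(S)| ≥ |S| for every subset S, so no violating subset exists.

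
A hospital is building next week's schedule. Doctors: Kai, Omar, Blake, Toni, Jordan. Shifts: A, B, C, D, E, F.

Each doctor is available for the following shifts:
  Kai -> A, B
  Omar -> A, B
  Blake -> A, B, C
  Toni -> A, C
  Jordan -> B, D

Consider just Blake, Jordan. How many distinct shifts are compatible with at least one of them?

4

The union of neighbours of {Blake, Jordan} is {A, B, C, D}, which has 4 elements.
Since |N(S)| = 4 ≥ |S| = 2, Hall's condition holds for this subset.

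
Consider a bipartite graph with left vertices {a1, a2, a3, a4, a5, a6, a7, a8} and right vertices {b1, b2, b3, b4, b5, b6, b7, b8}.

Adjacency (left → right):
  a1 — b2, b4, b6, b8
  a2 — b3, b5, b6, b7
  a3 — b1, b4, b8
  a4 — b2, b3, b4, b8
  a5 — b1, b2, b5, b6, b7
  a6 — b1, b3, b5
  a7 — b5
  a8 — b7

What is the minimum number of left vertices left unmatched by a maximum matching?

One maximum matching: a1–b8, a2–b3, a3–b4, a4–b2, a5–b6, a6–b1, a7–b5, a8–b7.
This saturates every left vertex, so 8 is the maximum.
That matches 8 of the 8, leaving 0 unmatched; no matching can do better.

0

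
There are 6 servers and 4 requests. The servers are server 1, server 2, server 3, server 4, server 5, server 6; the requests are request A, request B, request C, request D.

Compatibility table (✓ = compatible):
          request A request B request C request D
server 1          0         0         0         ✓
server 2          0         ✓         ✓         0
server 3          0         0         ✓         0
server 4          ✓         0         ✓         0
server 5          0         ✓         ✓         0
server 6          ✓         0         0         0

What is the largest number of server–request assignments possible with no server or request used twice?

4

One maximum matching: server 1-request D, server 2-request B, server 3-request C, server 4-request A.
The set {server 2, server 3, server 4, server 5, server 6} has only 3 neighbours ({request A, request B, request C}), so by Hall's theorem at most 4 of the 6 servers can be matched.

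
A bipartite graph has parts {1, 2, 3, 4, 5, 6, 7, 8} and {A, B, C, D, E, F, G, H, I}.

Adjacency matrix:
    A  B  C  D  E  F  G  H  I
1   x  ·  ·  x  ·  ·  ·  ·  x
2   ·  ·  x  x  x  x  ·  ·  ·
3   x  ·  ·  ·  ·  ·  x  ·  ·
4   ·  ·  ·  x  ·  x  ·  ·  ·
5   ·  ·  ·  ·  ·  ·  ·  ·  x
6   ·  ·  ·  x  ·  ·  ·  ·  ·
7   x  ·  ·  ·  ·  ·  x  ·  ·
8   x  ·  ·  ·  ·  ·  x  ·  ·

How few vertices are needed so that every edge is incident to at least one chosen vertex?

6

{2, 4, A, D, G, I} is a vertex cover of size 6: every edge has an endpoint in this set.
No smaller cover exists because 1–A, 2–E, 3–G, 4–F, 5–I, 6–D is a matching of size 6, and a cover must include an endpoint of each of these disjoint edges (König's theorem).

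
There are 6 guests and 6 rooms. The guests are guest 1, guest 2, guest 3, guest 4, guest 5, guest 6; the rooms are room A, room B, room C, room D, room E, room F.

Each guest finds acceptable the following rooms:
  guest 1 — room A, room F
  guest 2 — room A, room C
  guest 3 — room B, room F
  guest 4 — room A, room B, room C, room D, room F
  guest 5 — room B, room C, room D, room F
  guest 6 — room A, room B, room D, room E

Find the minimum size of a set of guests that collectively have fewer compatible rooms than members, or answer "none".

A matching saturating every guest exists, for instance guest 1→room F, guest 2→room A, guest 3→room B, guest 4→room C, guest 5→room D, guest 6→room E.
By Hall's marriage theorem, this means |N(S)| ≥ |S| for every subset S, so no violating subset exists.

none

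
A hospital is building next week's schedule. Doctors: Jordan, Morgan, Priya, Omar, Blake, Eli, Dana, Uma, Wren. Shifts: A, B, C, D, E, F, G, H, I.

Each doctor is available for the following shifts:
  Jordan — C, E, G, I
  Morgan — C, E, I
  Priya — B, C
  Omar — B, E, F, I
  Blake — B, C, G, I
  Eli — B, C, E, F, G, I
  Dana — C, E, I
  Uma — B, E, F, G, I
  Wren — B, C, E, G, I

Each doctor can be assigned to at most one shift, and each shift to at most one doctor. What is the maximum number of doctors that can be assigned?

One maximum matching: Jordan→E, Morgan→I, Priya→C, Omar→F, Blake→B, Eli→G.
The set {Jordan, Morgan, Priya, Omar, Blake, Eli, Dana, Uma, Wren} has only 6 neighbours ({B, C, E, F, G, I}), so by Hall's theorem at most 6 of the 9 doctors can be matched.

6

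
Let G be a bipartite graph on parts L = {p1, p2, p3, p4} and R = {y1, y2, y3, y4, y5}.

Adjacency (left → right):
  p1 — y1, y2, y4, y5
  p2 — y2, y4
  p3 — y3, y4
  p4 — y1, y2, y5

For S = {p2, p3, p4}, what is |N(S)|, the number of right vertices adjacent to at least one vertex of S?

5

The union of neighbours of {p2, p3, p4} is {y1, y2, y3, y4, y5}, which has 5 elements.
Since |N(S)| = 5 ≥ |S| = 3, Hall's condition holds for this subset.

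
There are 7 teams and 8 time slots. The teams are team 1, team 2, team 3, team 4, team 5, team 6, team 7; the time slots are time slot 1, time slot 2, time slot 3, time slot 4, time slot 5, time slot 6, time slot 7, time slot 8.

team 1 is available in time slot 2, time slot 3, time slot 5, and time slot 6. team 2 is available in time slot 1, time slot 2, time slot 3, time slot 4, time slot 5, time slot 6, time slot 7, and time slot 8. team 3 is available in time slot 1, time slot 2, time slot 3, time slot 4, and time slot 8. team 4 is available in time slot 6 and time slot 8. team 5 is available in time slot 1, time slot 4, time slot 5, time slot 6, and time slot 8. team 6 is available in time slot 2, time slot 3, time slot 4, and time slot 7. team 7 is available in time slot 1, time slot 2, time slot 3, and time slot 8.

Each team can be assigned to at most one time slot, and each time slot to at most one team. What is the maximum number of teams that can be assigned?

7

A valid assignment of size 7: team 1-time slot 3, team 2-time slot 7, team 3-time slot 4, team 4-time slot 6, team 5-time slot 5, team 6-time slot 2, team 7-time slot 8.
This saturates every team, so 7 is the maximum.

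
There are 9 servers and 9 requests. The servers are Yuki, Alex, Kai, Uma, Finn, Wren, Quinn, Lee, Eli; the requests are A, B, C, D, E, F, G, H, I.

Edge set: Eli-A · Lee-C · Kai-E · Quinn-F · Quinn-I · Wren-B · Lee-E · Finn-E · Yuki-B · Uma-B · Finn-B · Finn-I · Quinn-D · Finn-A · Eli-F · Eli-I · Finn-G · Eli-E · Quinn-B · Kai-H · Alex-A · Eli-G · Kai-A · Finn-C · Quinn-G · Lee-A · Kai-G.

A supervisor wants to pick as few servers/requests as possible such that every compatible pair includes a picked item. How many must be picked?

7

{Alex, Kai, Finn, Quinn, Lee, Eli, B} is a vertex cover of size 7: every edge has an endpoint in this set.
No smaller cover exists because Yuki–B, Alex–A, Kai–H, Finn–E, Quinn–F, Lee–C, Eli–G is a matching of size 7, and a cover must include an endpoint of each of these disjoint edges (König's theorem).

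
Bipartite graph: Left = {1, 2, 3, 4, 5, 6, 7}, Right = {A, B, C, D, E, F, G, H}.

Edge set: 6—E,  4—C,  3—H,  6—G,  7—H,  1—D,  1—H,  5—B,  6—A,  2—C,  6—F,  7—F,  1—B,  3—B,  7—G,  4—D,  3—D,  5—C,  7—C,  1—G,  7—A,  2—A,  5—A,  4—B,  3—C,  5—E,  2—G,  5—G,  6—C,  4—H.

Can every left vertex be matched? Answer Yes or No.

A valid assignment of size 7: 1→H, 2→C, 3→B, 4→D, 5→E, 6→A, 7→G.
Every left vertex is matched, so this matching saturates all of them.

Yes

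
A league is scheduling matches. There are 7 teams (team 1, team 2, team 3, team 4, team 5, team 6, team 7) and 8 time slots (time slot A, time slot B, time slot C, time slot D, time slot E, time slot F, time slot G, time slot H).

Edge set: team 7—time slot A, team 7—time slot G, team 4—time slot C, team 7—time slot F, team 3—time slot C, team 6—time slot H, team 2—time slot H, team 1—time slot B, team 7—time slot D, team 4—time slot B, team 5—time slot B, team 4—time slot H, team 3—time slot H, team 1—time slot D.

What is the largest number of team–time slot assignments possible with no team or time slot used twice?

One maximum matching: team 1→time slot D, team 2→time slot H, team 3→time slot C, team 4→time slot B, team 7→time slot F.
The set {team 2, team 3, team 4, team 5, team 6} has only 3 neighbours ({time slot B, time slot C, time slot H}), so by Hall's theorem at most 5 of the 7 teams can be matched.

5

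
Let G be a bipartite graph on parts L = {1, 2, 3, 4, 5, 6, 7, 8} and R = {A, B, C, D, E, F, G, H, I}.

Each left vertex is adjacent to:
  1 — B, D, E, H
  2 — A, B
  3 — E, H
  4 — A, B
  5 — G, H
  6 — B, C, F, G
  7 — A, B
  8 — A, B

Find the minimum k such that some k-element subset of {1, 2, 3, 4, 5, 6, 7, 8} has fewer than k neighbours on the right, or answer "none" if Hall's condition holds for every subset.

Take S = {2, 4, 7}. Its neighbourhood is {A, B}, so |N(S)| = 2 < |S| = 3.
Every subset of size less than 3 has at least as many neighbours as members, so 3 is the minimum.

3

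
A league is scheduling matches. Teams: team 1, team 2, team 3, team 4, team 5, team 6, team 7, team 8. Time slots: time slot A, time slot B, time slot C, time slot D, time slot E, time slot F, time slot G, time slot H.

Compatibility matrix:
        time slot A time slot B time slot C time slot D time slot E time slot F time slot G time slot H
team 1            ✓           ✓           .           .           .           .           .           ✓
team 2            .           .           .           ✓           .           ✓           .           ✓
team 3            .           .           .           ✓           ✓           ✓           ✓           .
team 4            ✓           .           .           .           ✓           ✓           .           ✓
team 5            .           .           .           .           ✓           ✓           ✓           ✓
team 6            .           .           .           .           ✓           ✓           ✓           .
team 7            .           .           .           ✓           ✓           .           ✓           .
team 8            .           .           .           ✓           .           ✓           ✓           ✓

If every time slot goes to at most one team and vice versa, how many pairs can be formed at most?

7

For example, pair team 1–time slot B, team 2–time slot D, team 3–time slot F, team 4–time slot A, team 5–time slot H, team 6–time slot E, team 7–time slot G.
The set {team 2, team 3, team 5, team 6, team 7, team 8} has only 5 neighbours ({time slot D, time slot E, time slot F, time slot G, time slot H}), so by Hall's theorem at most 7 of the 8 teams can be matched.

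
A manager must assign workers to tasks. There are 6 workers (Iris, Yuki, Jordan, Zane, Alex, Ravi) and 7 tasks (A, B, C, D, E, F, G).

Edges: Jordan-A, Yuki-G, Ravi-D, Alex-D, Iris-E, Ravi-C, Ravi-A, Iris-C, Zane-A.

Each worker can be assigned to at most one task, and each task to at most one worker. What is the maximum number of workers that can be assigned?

5

For example, pair Iris-E, Yuki-G, Jordan-A, Alex-D, Ravi-C.
The set {Jordan, Zane} has only 1 neighbour ({A}), so by Hall's theorem at most 5 of the 6 workers can be matched.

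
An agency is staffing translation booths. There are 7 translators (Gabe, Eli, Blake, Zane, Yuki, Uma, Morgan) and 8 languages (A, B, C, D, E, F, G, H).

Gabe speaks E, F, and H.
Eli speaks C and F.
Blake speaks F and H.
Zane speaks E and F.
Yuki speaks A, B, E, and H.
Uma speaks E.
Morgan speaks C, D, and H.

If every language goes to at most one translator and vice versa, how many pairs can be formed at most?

6

For example, pair Gabe-H, Eli-C, Blake-F, Zane-E, Yuki-B, Morgan-D.
The set {Gabe, Blake, Zane, Uma} has only 3 neighbours ({E, F, H}), so by Hall's theorem at most 6 of the 7 translators can be matched.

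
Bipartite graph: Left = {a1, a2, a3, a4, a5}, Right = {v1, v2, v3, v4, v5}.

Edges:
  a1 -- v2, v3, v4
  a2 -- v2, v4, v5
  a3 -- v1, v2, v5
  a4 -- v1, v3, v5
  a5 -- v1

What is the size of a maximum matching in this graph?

A valid assignment of size 5: a1-v2, a2-v4, a3-v5, a4-v3, a5-v1.
All 5 left vertices are matched, so no larger matching exists.

5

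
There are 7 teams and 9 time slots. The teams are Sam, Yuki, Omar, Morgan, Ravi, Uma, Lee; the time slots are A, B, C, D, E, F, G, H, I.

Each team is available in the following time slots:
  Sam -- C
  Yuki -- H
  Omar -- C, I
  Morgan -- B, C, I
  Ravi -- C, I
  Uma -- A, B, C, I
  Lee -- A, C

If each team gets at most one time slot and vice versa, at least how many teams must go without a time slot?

A valid assignment of size 5: Sam-C, Yuki-H, Omar-I, Morgan-B, Uma-A.
The set {Sam, Omar, Morgan, Ravi, Uma, Lee} has only 4 neighbours ({A, B, C, I}), so by Hall's theorem at most 5 of the 7 teams can be matched.
That matches 5 of the 7, leaving 2 unmatched; no matching can do better.

2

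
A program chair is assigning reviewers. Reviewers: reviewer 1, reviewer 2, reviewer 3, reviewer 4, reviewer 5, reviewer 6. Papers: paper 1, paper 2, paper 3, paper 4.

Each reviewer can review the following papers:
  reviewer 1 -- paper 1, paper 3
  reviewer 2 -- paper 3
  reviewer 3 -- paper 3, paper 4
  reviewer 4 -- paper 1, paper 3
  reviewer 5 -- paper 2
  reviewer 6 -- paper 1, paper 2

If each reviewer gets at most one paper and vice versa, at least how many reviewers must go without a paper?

For example, pair reviewer 1-paper 1, reviewer 2-paper 3, reviewer 3-paper 4, reviewer 5-paper 2.
The set {reviewer 1, reviewer 2, reviewer 4, reviewer 5, reviewer 6} has only 3 neighbours ({paper 1, paper 2, paper 3}), so by Hall's theorem at most 4 of the 6 reviewers can be matched.
That matches 4 of the 6, leaving 2 unmatched; no matching can do better.

2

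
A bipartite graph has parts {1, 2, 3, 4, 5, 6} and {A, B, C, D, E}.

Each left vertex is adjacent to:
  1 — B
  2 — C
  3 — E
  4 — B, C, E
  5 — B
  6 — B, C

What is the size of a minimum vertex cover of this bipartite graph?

{B, C, E} is a vertex cover of size 3: every edge has an endpoint in this set.
No smaller cover exists because 1–B, 2–C, 3–E is a matching of size 3, and a cover must include an endpoint of each of these disjoint edges (König's theorem).

3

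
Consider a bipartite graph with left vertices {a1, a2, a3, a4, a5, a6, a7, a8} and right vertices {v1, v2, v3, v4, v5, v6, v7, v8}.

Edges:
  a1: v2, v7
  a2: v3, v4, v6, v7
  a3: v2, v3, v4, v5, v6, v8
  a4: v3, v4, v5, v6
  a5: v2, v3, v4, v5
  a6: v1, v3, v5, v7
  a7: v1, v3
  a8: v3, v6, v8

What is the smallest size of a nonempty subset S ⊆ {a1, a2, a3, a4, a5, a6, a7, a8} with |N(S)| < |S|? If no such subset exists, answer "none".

none

A matching saturating every left vertex exists, for instance a1→v7, a2→v3, a3→v8, a4→v4, a5→v2, a6→v5, a7→v1, a8→v6.
By Hall's marriage theorem, this means |N(S)| ≥ |S| for every subset S, so no violating subset exists.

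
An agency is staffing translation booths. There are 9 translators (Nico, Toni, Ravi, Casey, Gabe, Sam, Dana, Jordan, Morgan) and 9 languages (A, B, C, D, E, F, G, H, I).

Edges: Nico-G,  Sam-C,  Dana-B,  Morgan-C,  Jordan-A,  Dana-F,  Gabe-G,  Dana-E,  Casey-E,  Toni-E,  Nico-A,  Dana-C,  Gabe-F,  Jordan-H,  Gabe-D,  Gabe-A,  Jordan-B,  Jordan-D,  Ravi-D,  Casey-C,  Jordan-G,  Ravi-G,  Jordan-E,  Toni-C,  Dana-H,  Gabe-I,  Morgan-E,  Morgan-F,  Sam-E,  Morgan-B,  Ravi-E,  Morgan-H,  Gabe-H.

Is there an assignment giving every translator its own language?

No

The set {Toni, Casey, Sam} has only 2 neighbours ({C, E}), so by Hall's theorem at most 8 of the 9 translators can be matched.
Hence no matching covers every translator.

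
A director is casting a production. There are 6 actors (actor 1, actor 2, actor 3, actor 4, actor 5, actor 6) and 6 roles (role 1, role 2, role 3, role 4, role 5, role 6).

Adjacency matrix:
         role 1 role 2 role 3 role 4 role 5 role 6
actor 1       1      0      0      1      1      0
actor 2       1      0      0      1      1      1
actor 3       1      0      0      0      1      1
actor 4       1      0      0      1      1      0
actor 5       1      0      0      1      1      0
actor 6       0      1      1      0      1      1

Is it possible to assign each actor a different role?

No

The set {actor 1, actor 2, actor 3, actor 4, actor 5} has only 4 neighbours ({role 1, role 4, role 5, role 6}), so by Hall's theorem at most 5 of the 6 actors can be matched.
Hence no matching covers every actor.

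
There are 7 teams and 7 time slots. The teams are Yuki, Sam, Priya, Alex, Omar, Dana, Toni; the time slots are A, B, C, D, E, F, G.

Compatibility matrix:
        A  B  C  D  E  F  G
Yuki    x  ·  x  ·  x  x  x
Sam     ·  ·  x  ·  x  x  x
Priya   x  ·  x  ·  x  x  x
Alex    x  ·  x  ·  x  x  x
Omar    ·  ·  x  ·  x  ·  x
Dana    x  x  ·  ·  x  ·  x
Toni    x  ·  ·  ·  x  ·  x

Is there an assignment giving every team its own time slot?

The set {Yuki, Sam, Priya, Alex, Omar, Toni} has only 5 neighbours ({A, C, E, F, G}), so by Hall's theorem at most 6 of the 7 teams can be matched.
Hence no matching covers every team.

No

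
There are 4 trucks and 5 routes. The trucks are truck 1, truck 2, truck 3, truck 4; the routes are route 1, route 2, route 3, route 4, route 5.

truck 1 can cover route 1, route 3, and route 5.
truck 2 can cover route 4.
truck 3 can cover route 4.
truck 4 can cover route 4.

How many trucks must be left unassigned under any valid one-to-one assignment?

2

A valid assignment of size 2: truck 1-route 3, truck 2-route 4.
The set {truck 2, truck 3, truck 4} has only 1 neighbour ({route 4}), so by Hall's theorem at most 2 of the 4 trucks can be matched.
That matches 2 of the 4, leaving 2 unmatched; no matching can do better.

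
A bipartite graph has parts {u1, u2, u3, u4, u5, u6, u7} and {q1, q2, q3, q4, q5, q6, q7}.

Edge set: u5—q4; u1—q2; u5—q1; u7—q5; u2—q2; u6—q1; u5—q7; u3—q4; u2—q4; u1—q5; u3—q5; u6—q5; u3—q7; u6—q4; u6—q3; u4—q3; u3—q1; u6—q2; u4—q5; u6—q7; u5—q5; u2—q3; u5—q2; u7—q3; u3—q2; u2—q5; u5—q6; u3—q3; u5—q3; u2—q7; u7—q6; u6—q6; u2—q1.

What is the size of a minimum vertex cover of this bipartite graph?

The 7 edges u1–q2, u2–q3, u3–q1, u4–q5, u5–q4, u6–q7, u7–q6 form a matching, so any vertex cover needs at least 7 vertices (one per matched edge).
Conversely {u1, u2, u3, u4, u5, u6, u7} meets every edge and has exactly 7 vertices, so 7 is optimal.

7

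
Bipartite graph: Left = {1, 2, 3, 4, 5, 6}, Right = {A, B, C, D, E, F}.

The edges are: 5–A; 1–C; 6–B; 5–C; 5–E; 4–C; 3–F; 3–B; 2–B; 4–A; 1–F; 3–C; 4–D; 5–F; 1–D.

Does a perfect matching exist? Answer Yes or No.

The set {2, 6} has only 1 neighbour ({B}), so by Hall's theorem at most 5 of the 6 left vertices can be matched.
Hence no matching covers every left vertex.

No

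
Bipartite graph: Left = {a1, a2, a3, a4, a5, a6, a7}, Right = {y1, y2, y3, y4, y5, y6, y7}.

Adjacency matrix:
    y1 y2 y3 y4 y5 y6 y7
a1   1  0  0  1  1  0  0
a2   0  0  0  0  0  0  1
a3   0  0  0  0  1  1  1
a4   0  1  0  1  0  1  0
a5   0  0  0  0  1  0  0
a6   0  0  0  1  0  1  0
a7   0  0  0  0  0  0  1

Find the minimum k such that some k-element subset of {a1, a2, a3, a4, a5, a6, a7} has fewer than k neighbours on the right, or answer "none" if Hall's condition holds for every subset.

Take S = {a2, a7}. Its neighbourhood is {y7}, so |N(S)| = 1 < |S| = 2.
No single vertex violates Hall's condition since each has at least one neighbour, so 2 is the minimum.

2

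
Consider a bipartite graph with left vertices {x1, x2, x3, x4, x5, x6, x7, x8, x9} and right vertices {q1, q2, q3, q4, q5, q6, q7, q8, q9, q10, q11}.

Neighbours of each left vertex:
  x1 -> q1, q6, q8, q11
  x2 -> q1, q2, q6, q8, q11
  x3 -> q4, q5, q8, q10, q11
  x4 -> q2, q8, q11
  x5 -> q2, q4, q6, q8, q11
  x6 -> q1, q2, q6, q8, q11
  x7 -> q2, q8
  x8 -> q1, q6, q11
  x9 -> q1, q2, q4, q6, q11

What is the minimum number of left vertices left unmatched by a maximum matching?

2

For example, pair x1–q11, x2–q1, x3–q10, x4–q2, x5–q4, x6–q6, x7–q8.
The set {x1, x2, x4, x5, x6, x7, x8, x9} has only 6 neighbours ({q1, q11, q2, q4, q6, q8}), so by Hall's theorem at most 7 of the 9 left vertices can be matched.
That matches 7 of the 9, leaving 2 unmatched; no matching can do better.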